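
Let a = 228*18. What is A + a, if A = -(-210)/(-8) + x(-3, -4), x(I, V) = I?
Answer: 16299/4 ≈ 4074.8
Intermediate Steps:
a = 4104
A = -117/4 (A = -(-210)/(-8) - 3 = -(-210)*(-1)/8 - 3 = -30*7/8 - 3 = -105/4 - 3 = -117/4 ≈ -29.250)
A + a = -117/4 + 4104 = 16299/4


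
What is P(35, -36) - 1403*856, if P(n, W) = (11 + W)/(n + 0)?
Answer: -8406781/7 ≈ -1.2010e+6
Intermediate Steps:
P(n, W) = (11 + W)/n
P(35, -36) - 1403*856 = (11 - 36)/35 - 1403*856 = (1/35)*(-25) - 1200968 = -5/7 - 1200968 = -8406781/7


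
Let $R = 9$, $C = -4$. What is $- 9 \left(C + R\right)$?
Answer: $-45$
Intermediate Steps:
$- 9 \left(C + R\right) = - 9 \left(-4 + 9\right) = \left(-9\right) 5 = -45$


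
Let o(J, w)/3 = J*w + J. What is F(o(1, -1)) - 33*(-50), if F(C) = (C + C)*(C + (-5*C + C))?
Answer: 1650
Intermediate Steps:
o(J, w) = 3*J + 3*J*w (o(J, w) = 3*(J*w + J) = 3*(J + J*w) = 3*J + 3*J*w)
F(C) = -6*C² (F(C) = (2*C)*(C - 4*C) = (2*C)*(-3*C) = -6*C²)
F(o(1, -1)) - 33*(-50) = -6*9*(1 - 1)² - 33*(-50) = -6*(3*1*0)² + 1650 = -6*0² + 1650 = -6*0 + 1650 = 0 + 1650 = 1650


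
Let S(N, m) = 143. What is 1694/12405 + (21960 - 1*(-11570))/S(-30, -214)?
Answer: 416181892/1773915 ≈ 234.61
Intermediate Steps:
1694/12405 + (21960 - 1*(-11570))/S(-30, -214) = 1694/12405 + (21960 - 1*(-11570))/143 = 1694*(1/12405) + (21960 + 11570)*(1/143) = 1694/12405 + 33530*(1/143) = 1694/12405 + 33530/143 = 416181892/1773915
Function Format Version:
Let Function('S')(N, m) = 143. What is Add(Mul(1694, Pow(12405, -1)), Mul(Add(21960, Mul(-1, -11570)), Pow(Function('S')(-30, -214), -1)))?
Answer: Rational(416181892, 1773915) ≈ 234.61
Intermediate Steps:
Add(Mul(1694, Pow(12405, -1)), Mul(Add(21960, Mul(-1, -11570)), Pow(Function('S')(-30, -214), -1))) = Add(Mul(1694, Pow(12405, -1)), Mul(Add(21960, Mul(-1, -11570)), Pow(143, -1))) = Add(Mul(1694, Rational(1, 12405)), Mul(Add(21960, 11570), Rational(1, 143))) = Add(Rational(1694, 12405), Mul(33530, Rational(1, 143))) = Add(Rational(1694, 12405), Rational(33530, 143)) = Rational(416181892, 1773915)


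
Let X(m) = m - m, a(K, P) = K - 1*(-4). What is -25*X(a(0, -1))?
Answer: 0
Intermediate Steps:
a(K, P) = 4 + K (a(K, P) = K + 4 = 4 + K)
X(m) = 0
-25*X(a(0, -1)) = -25*0 = 0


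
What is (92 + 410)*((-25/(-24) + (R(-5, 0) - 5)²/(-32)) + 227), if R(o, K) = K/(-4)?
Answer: 5476067/48 ≈ 1.1408e+5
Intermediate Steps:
R(o, K) = -K/4 (R(o, K) = K*(-¼) = -K/4)
(92 + 410)*((-25/(-24) + (R(-5, 0) - 5)²/(-32)) + 227) = (92 + 410)*((-25/(-24) + (-¼*0 - 5)²/(-32)) + 227) = 502*((-25*(-1/24) + (0 - 5)²*(-1/32)) + 227) = 502*((25/24 + (-5)²*(-1/32)) + 227) = 502*((25/24 + 25*(-1/32)) + 227) = 502*((25/24 - 25/32) + 227) = 502*(25/96 + 227) = 502*(21817/96) = 5476067/48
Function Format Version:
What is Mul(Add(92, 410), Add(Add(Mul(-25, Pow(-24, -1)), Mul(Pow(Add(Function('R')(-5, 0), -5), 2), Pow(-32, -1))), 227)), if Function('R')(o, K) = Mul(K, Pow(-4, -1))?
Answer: Rational(5476067, 48) ≈ 1.1408e+5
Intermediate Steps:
Function('R')(o, K) = Mul(Rational(-1, 4), K) (Function('R')(o, K) = Mul(K, Rational(-1, 4)) = Mul(Rational(-1, 4), K))
Mul(Add(92, 410), Add(Add(Mul(-25, Pow(-24, -1)), Mul(Pow(Add(Function('R')(-5, 0), -5), 2), Pow(-32, -1))), 227)) = Mul(Add(92, 410), Add(Add(Mul(-25, Pow(-24, -1)), Mul(Pow(Add(Mul(Rational(-1, 4), 0), -5), 2), Pow(-32, -1))), 227)) = Mul(502, Add(Add(Mul(-25, Rational(-1, 24)), Mul(Pow(Add(0, -5), 2), Rational(-1, 32))), 227)) = Mul(502, Add(Add(Rational(25, 24), Mul(Pow(-5, 2), Rational(-1, 32))), 227)) = Mul(502, Add(Add(Rational(25, 24), Mul(25, Rational(-1, 32))), 227)) = Mul(502, Add(Add(Rational(25, 24), Rational(-25, 32)), 227)) = Mul(502, Add(Rational(25, 96), 227)) = Mul(502, Rational(21817, 96)) = Rational(5476067, 48)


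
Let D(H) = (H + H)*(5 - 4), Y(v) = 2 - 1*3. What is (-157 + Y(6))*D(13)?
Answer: -4108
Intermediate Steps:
Y(v) = -1 (Y(v) = 2 - 3 = -1)
D(H) = 2*H (D(H) = (2*H)*1 = 2*H)
(-157 + Y(6))*D(13) = (-157 - 1)*(2*13) = -158*26 = -4108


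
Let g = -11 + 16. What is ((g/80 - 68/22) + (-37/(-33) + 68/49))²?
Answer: 180606721/669360384 ≈ 0.26982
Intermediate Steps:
g = 5
((g/80 - 68/22) + (-37/(-33) + 68/49))² = ((5/80 - 68/22) + (-37/(-33) + 68/49))² = ((5*(1/80) - 68*1/22) + (-37*(-1/33) + 68*(1/49)))² = ((1/16 - 34/11) + (37/33 + 68/49))² = (-533/176 + 4057/1617)² = (-13439/25872)² = 180606721/669360384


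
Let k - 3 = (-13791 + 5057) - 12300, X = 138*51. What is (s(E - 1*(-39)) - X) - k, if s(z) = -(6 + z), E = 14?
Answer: 13934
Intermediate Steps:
X = 7038
k = -21031 (k = 3 + ((-13791 + 5057) - 12300) = 3 + (-8734 - 12300) = 3 - 21034 = -21031)
s(z) = -6 - z
(s(E - 1*(-39)) - X) - k = ((-6 - (14 - 1*(-39))) - 1*7038) - 1*(-21031) = ((-6 - (14 + 39)) - 7038) + 21031 = ((-6 - 1*53) - 7038) + 21031 = ((-6 - 53) - 7038) + 21031 = (-59 - 7038) + 21031 = -7097 + 21031 = 13934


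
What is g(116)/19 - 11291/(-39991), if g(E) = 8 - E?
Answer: -586357/108547 ≈ -5.4019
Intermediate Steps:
g(116)/19 - 11291/(-39991) = (8 - 1*116)/19 - 11291/(-39991) = (8 - 116)*(1/19) - 11291*(-1/39991) = -108*1/19 + 1613/5713 = -108/19 + 1613/5713 = -586357/108547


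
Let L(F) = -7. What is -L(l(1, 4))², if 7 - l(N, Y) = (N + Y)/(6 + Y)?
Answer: -49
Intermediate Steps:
l(N, Y) = 7 - (N + Y)/(6 + Y)
-L(l(1, 4))² = -1*(-7)² = -1*49 = -49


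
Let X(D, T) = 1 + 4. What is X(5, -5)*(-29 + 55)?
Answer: 130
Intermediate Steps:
X(D, T) = 5
X(5, -5)*(-29 + 55) = 5*(-29 + 55) = 5*26 = 130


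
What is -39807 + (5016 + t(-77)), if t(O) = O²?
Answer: -28862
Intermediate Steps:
-39807 + (5016 + t(-77)) = -39807 + (5016 + (-77)²) = -39807 + (5016 + 5929) = -39807 + 10945 = -28862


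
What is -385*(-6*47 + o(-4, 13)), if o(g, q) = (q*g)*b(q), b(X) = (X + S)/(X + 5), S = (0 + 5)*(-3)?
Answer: 957110/9 ≈ 1.0635e+5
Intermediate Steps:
S = -15 (S = 5*(-3) = -15)
b(X) = (-15 + X)/(5 + X) (b(X) = (X - 15)/(X + 5) = (-15 + X)/(5 + X))
o(g, q) = g*q*(-15 + q)/(5 + q) (o(g, q) = (q*g)*((-15 + q)/(5 + q)) = (g*q)*((-15 + q)/(5 + q)) = g*q*(-15 + q)/(5 + q))
-385*(-6*47 + o(-4, 13)) = -385*(-6*47 - 4*13*(-15 + 13)/(5 + 13)) = -385*(-282 - 4*13*(-2)/18) = -385*(-282 - 4*13*1/18*(-2)) = -385*(-282 + 52/9) = -385*(-2486/9) = 957110/9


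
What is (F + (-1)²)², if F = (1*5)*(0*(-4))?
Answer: 1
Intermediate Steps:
F = 0 (F = 5*0 = 0)
(F + (-1)²)² = (0 + (-1)²)² = (0 + 1)² = 1² = 1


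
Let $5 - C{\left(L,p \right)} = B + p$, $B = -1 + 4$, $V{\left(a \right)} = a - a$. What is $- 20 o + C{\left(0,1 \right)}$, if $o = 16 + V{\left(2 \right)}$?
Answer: $-319$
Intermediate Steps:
$V{\left(a \right)} = 0$
$o = 16$ ($o = 16 + 0 = 16$)
$B = 3$
$C{\left(L,p \right)} = 2 - p$ ($C{\left(L,p \right)} = 5 - \left(3 + p\right) = 2 - p$)
$- 20 o + C{\left(0,1 \right)} = \left(-20\right) 16 + \left(2 - 1\right) = -320 + \left(2 - 1\right) = -320 + 1 = -319$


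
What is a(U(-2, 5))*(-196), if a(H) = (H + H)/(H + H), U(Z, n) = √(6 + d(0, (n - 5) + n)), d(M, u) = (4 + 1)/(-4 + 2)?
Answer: -196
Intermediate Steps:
d(M, u) = -5/2 (d(M, u) = 5/(-2) = 5*(-½) = -5/2)
U(Z, n) = √14/2 (U(Z, n) = √(6 - 5/2) = √(7/2) = √14/2)
a(H) = 1 (a(H) = (2*H)/((2*H)) = (2*H)*(1/(2*H)) = 1)
a(U(-2, 5))*(-196) = 1*(-196) = -196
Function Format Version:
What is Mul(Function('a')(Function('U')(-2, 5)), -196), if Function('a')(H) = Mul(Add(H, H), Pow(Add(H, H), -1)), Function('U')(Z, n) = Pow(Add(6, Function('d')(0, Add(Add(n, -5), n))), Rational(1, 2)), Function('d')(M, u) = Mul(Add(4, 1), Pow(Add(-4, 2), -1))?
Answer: -196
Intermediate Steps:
Function('d')(M, u) = Rational(-5, 2) (Function('d')(M, u) = Mul(5, Pow(-2, -1)) = Mul(5, Rational(-1, 2)) = Rational(-5, 2))
Function('U')(Z, n) = Mul(Rational(1, 2), Pow(14, Rational(1, 2))) (Function('U')(Z, n) = Pow(Add(6, Rational(-5, 2)), Rational(1, 2)) = Pow(Rational(7, 2), Rational(1, 2)) = Mul(Rational(1, 2), Pow(14, Rational(1, 2))))
Function('a')(H) = 1 (Function('a')(H) = Mul(Mul(2, H), Pow(Mul(2, H), -1)) = Mul(Mul(2, H), Mul(Rational(1, 2), Pow(H, -1))) = 1)
Mul(Function('a')(Function('U')(-2, 5)), -196) = Mul(1, -196) = -196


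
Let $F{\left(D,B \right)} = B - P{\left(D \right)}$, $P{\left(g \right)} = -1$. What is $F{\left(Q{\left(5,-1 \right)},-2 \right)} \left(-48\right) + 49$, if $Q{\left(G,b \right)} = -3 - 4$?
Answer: $97$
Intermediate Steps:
$Q{\left(G,b \right)} = -7$ ($Q{\left(G,b \right)} = -3 - 4 = -7$)
$F{\left(D,B \right)} = 1 + B$ ($F{\left(D,B \right)} = B - -1 = B + 1 = 1 + B$)
$F{\left(Q{\left(5,-1 \right)},-2 \right)} \left(-48\right) + 49 = \left(1 - 2\right) \left(-48\right) + 49 = \left(-1\right) \left(-48\right) + 49 = 48 + 49 = 97$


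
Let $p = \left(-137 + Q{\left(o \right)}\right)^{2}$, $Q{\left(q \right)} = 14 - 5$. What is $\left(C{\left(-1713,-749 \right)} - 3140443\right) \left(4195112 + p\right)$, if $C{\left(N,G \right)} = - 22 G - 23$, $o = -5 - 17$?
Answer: $-13156662966048$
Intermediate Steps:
$o = -22$ ($o = -5 - 17 = -22$)
$Q{\left(q \right)} = 9$
$p = 16384$ ($p = \left(-137 + 9\right)^{2} = \left(-128\right)^{2} = 16384$)
$C{\left(N,G \right)} = -23 - 22 G$
$\left(C{\left(-1713,-749 \right)} - 3140443\right) \left(4195112 + p\right) = \left(\left(-23 - -16478\right) - 3140443\right) \left(4195112 + 16384\right) = \left(\left(-23 + 16478\right) - 3140443\right) 4211496 = \left(16455 - 3140443\right) 4211496 = \left(-3123988\right) 4211496 = -13156662966048$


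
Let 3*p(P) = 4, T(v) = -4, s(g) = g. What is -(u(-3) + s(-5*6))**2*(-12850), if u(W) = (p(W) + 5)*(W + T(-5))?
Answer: 639017650/9 ≈ 7.1002e+7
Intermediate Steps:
p(P) = 4/3 (p(P) = (1/3)*4 = 4/3)
u(W) = -76/3 + 19*W/3 (u(W) = (4/3 + 5)*(W - 4) = 19*(-4 + W)/3 = -76/3 + 19*W/3)
-(u(-3) + s(-5*6))**2*(-12850) = -((-76/3 + (19/3)*(-3)) - 5*6)**2*(-12850) = -((-76/3 - 19) - 30)**2*(-12850) = -(-133/3 - 30)**2*(-12850) = -(-223/3)**2*(-12850) = -49729*(-12850)/9 = -1*(-639017650/9) = 639017650/9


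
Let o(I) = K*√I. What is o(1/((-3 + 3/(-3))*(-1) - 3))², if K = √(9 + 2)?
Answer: 11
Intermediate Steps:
K = √11 ≈ 3.3166
o(I) = √11*√I
o(1/((-3 + 3/(-3))*(-1) - 3))² = (√11*√(1/((-3 + 3/(-3))*(-1) - 3)))² = (√11*√(1/((-3 + 3*(-⅓))*(-1) - 3)))² = (√11*√(1/((-3 - 1)*(-1) - 3)))² = (√11*√(1/(-4*(-1) - 3)))² = (√11*√(1/(4 - 3)))² = (√11*√(1/1))² = (√11*√1)² = (√11*1)² = (√11)² = 11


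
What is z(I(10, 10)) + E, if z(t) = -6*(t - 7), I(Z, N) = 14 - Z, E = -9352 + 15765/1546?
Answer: -14414599/1546 ≈ -9323.8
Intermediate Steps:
E = -14442427/1546 (E = -9352 + 15765*(1/1546) = -9352 + 15765/1546 = -14442427/1546 ≈ -9341.8)
z(t) = 42 - 6*t (z(t) = -6*(-7 + t) = 42 - 6*t)
z(I(10, 10)) + E = (42 - 6*(14 - 1*10)) - 14442427/1546 = (42 - 6*(14 - 10)) - 14442427/1546 = (42 - 6*4) - 14442427/1546 = (42 - 24) - 14442427/1546 = 18 - 14442427/1546 = -14414599/1546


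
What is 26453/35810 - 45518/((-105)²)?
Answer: -267671051/78961050 ≈ -3.3899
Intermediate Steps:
26453/35810 - 45518/((-105)²) = 26453*(1/35810) - 45518/11025 = 26453/35810 - 45518*1/11025 = 26453/35810 - 45518/11025 = -267671051/78961050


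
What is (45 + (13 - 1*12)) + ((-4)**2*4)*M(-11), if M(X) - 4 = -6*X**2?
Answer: -46162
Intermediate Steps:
M(X) = 4 - 6*X**2
(45 + (13 - 1*12)) + ((-4)**2*4)*M(-11) = (45 + (13 - 1*12)) + ((-4)**2*4)*(4 - 6*(-11)**2) = (45 + (13 - 12)) + (16*4)*(4 - 6*121) = (45 + 1) + 64*(4 - 726) = 46 + 64*(-722) = 46 - 46208 = -46162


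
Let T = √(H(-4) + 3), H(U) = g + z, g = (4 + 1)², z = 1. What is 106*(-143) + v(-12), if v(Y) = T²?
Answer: -15129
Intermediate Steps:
g = 25 (g = 5² = 25)
H(U) = 26 (H(U) = 25 + 1 = 26)
T = √29 (T = √(26 + 3) = √29 ≈ 5.3852)
v(Y) = 29 (v(Y) = (√29)² = 29)
106*(-143) + v(-12) = 106*(-143) + 29 = -15158 + 29 = -15129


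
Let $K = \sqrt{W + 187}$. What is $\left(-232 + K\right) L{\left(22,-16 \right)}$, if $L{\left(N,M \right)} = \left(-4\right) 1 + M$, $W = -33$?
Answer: $4640 - 20 \sqrt{154} \approx 4391.8$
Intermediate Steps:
$L{\left(N,M \right)} = -4 + M$
$K = \sqrt{154}$ ($K = \sqrt{-33 + 187} = \sqrt{154} \approx 12.41$)
$\left(-232 + K\right) L{\left(22,-16 \right)} = \left(-232 + \sqrt{154}\right) \left(-4 - 16\right) = \left(-232 + \sqrt{154}\right) \left(-20\right) = 4640 - 20 \sqrt{154}$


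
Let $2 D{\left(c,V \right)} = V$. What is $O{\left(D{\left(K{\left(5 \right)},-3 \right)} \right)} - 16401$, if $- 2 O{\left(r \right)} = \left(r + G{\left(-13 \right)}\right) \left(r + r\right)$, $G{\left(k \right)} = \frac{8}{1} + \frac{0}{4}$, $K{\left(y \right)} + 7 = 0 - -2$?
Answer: $- \frac{65565}{4} \approx -16391.0$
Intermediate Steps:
$K{\left(y \right)} = -5$ ($K{\left(y \right)} = -7 + \left(0 - -2\right) = -7 + \left(0 + 2\right) = -7 + 2 = -5$)
$D{\left(c,V \right)} = \frac{V}{2}$
$G{\left(k \right)} = 8$ ($G{\left(k \right)} = 8 \cdot 1 + 0 \cdot \frac{1}{4} = 8 + 0 = 8$)
$O{\left(r \right)} = - r \left(8 + r\right)$ ($O{\left(r \right)} = - \frac{\left(r + 8\right) \left(r + r\right)}{2} = - \frac{\left(8 + r\right) 2 r}{2} = - \frac{2 r \left(8 + r\right)}{2} = - r \left(8 + r\right)$)
$O{\left(D{\left(K{\left(5 \right)},-3 \right)} \right)} - 16401 = - \frac{1}{2} \left(-3\right) \left(8 + \frac{1}{2} \left(-3\right)\right) - 16401 = \left(-1\right) \left(- \frac{3}{2}\right) \left(8 - \frac{3}{2}\right) - 16401 = \left(-1\right) \left(- \frac{3}{2}\right) \frac{13}{2} - 16401 = \frac{39}{4} - 16401 = - \frac{65565}{4}$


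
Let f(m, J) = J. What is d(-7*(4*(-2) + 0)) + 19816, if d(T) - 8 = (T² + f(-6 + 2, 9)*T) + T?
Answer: 23520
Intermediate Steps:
d(T) = 8 + T² + 10*T (d(T) = 8 + ((T² + 9*T) + T) = 8 + (T² + 10*T) = 8 + T² + 10*T)
d(-7*(4*(-2) + 0)) + 19816 = (8 + (-7*(4*(-2) + 0))² + 10*(-7*(4*(-2) + 0))) + 19816 = (8 + (-7*(-8 + 0))² + 10*(-7*(-8 + 0))) + 19816 = (8 + (-7*(-8))² + 10*(-7*(-8))) + 19816 = (8 + 56² + 10*56) + 19816 = (8 + 3136 + 560) + 19816 = 3704 + 19816 = 23520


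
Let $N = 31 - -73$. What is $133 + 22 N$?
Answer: $2421$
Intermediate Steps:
$N = 104$ ($N = 31 + 73 = 104$)
$133 + 22 N = 133 + 22 \cdot 104 = 133 + 2288 = 2421$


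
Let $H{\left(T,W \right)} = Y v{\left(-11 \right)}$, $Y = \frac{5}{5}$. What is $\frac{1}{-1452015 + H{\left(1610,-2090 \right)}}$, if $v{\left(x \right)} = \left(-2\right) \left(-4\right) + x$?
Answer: $- \frac{1}{1452018} \approx -6.887 \cdot 10^{-7}$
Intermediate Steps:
$v{\left(x \right)} = 8 + x$
$Y = 1$ ($Y = 5 \cdot \frac{1}{5} = 1$)
$H{\left(T,W \right)} = -3$ ($H{\left(T,W \right)} = 1 \left(8 - 11\right) = 1 \left(-3\right) = -3$)
$\frac{1}{-1452015 + H{\left(1610,-2090 \right)}} = \frac{1}{-1452015 - 3} = \frac{1}{-1452018} = - \frac{1}{1452018}$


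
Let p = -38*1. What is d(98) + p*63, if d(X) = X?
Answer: -2296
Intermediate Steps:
p = -38
d(98) + p*63 = 98 - 38*63 = 98 - 2394 = -2296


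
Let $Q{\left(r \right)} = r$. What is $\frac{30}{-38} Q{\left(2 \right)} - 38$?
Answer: $- \frac{752}{19} \approx -39.579$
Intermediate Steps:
$\frac{30}{-38} Q{\left(2 \right)} - 38 = \frac{30}{-38} \cdot 2 - 38 = 30 \left(- \frac{1}{38}\right) 2 - 38 = \left(- \frac{15}{19}\right) 2 - 38 = - \frac{30}{19} - 38 = - \frac{752}{19}$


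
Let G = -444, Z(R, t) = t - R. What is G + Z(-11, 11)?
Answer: -422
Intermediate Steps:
G + Z(-11, 11) = -444 + (11 - 1*(-11)) = -444 + (11 + 11) = -444 + 22 = -422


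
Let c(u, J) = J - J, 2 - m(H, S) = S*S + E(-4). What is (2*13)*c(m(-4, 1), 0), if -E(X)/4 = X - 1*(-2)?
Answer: 0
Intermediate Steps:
E(X) = -8 - 4*X (E(X) = -4*(X - 1*(-2)) = -4*(X + 2) = -4*(2 + X) = -8 - 4*X)
m(H, S) = -6 - S**2 (m(H, S) = 2 - (S*S + (-8 - 4*(-4))) = 2 - (S**2 + (-8 + 16)) = 2 - (S**2 + 8) = 2 - (8 + S**2) = 2 + (-8 - S**2) = -6 - S**2)
c(u, J) = 0
(2*13)*c(m(-4, 1), 0) = (2*13)*0 = 26*0 = 0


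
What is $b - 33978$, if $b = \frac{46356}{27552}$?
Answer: $- \frac{78009625}{2296} \approx -33976.0$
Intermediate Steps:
$b = \frac{3863}{2296}$ ($b = 46356 \cdot \frac{1}{27552} = \frac{3863}{2296} \approx 1.6825$)
$b - 33978 = \frac{3863}{2296} - 33978 = - \frac{78009625}{2296}$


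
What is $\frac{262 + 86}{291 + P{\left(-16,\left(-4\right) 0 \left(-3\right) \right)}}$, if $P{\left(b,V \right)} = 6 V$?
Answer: $\frac{116}{97} \approx 1.1959$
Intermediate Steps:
$\frac{262 + 86}{291 + P{\left(-16,\left(-4\right) 0 \left(-3\right) \right)}} = \frac{262 + 86}{291 + 6 \left(-4\right) 0 \left(-3\right)} = \frac{348}{291 + 6 \cdot 0 \left(-3\right)} = \frac{348}{291 + 6 \cdot 0} = \frac{348}{291 + 0} = \frac{348}{291} = 348 \cdot \frac{1}{291} = \frac{116}{97}$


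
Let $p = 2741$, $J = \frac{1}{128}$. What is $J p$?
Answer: $\frac{2741}{128} \approx 21.414$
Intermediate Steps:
$J = \frac{1}{128} \approx 0.0078125$
$J p = \frac{1}{128} \cdot 2741 = \frac{2741}{128}$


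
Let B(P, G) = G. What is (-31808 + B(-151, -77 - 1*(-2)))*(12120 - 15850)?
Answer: 118923590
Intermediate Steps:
(-31808 + B(-151, -77 - 1*(-2)))*(12120 - 15850) = (-31808 + (-77 - 1*(-2)))*(12120 - 15850) = (-31808 + (-77 + 2))*(-3730) = (-31808 - 75)*(-3730) = -31883*(-3730) = 118923590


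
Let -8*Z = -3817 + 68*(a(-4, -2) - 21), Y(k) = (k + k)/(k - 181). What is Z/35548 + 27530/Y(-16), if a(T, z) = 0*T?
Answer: 48197849915/284384 ≈ 1.6948e+5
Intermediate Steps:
a(T, z) = 0
Y(k) = 2*k/(-181 + k) (Y(k) = (2*k)/(-181 + k) = 2*k/(-181 + k))
Z = 5245/8 (Z = -(-3817 + 68*(0 - 21))/8 = -(-3817 + 68*(-21))/8 = -(-3817 - 1428)/8 = -1/8*(-5245) = 5245/8 ≈ 655.63)
Z/35548 + 27530/Y(-16) = (5245/8)/35548 + 27530/((2*(-16)/(-181 - 16))) = (5245/8)*(1/35548) + 27530/((2*(-16)/(-197))) = 5245/284384 + 27530/((2*(-16)*(-1/197))) = 5245/284384 + 27530/(32/197) = 5245/284384 + 27530*(197/32) = 5245/284384 + 2711705/16 = 48197849915/284384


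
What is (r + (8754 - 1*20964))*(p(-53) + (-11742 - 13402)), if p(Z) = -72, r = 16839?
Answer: -116724864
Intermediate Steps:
(r + (8754 - 1*20964))*(p(-53) + (-11742 - 13402)) = (16839 + (8754 - 1*20964))*(-72 + (-11742 - 13402)) = (16839 + (8754 - 20964))*(-72 - 25144) = (16839 - 12210)*(-25216) = 4629*(-25216) = -116724864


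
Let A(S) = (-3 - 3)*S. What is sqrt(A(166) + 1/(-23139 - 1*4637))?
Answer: I*sqrt(12006565298)/3472 ≈ 31.559*I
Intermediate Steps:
A(S) = -6*S
sqrt(A(166) + 1/(-23139 - 1*4637)) = sqrt(-6*166 + 1/(-23139 - 1*4637)) = sqrt(-996 + 1/(-23139 - 4637)) = sqrt(-996 + 1/(-27776)) = sqrt(-996 - 1/27776) = sqrt(-27664897/27776) = I*sqrt(12006565298)/3472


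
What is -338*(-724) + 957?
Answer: 245669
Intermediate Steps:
-338*(-724) + 957 = 244712 + 957 = 245669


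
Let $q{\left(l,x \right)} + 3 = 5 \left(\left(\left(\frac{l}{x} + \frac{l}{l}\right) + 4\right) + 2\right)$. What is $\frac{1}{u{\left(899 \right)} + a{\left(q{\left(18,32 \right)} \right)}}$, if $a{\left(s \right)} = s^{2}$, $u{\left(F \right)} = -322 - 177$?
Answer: $\frac{256}{182505} \approx 0.0014027$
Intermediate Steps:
$u{\left(F \right)} = -499$ ($u{\left(F \right)} = -322 - 177 = -499$)
$q{\left(l,x \right)} = 32 + \frac{5 l}{x}$ ($q{\left(l,x \right)} = -3 + 5 \left(\left(\left(\frac{l}{x} + \frac{l}{l}\right) + 4\right) + 2\right) = -3 + 5 \left(\left(\left(\frac{l}{x} + 1\right) + 4\right) + 2\right) = -3 + 5 \left(\left(\left(1 + \frac{l}{x}\right) + 4\right) + 2\right) = -3 + 5 \left(\left(5 + \frac{l}{x}\right) + 2\right) = -3 + 5 \left(7 + \frac{l}{x}\right) = -3 + \left(35 + \frac{5 l}{x}\right) = 32 + \frac{5 l}{x}$)
$\frac{1}{u{\left(899 \right)} + a{\left(q{\left(18,32 \right)} \right)}} = \frac{1}{-499 + \left(32 + 5 \cdot 18 \cdot \frac{1}{32}\right)^{2}} = \frac{1}{-499 + \left(32 + \frac{45}{16}\right)^{2}} = \frac{1}{-499 + \left(\frac{557}{16}\right)^{2}} = \frac{1}{-499 + \frac{310249}{256}} = \frac{1}{\frac{182505}{256}} = \frac{256}{182505}$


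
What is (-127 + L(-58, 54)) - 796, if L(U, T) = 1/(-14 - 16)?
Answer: -27691/30 ≈ -923.03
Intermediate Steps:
L(U, T) = -1/30 (L(U, T) = 1/(-30) = -1/30)
(-127 + L(-58, 54)) - 796 = (-127 - 1/30) - 796 = -3811/30 - 796 = -27691/30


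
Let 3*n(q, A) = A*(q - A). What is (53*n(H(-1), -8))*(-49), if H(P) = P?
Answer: 145432/3 ≈ 48477.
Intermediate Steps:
n(q, A) = A*(q - A)/3 (n(q, A) = (A*(q - A))/3 = A*(q - A)/3)
(53*n(H(-1), -8))*(-49) = (53*((⅓)*(-8)*(-1 - 1*(-8))))*(-49) = (53*((⅓)*(-8)*(-1 + 8)))*(-49) = (53*((⅓)*(-8)*7))*(-49) = (53*(-56/3))*(-49) = -2968/3*(-49) = 145432/3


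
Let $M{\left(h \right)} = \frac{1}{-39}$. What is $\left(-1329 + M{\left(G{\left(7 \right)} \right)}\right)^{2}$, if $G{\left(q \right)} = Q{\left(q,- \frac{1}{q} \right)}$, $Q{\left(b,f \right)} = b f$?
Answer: $\frac{2686556224}{1521} \approx 1.7663 \cdot 10^{6}$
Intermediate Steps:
$G{\left(q \right)} = -1$ ($G{\left(q \right)} = q \left(- \frac{1}{q}\right) = -1$)
$M{\left(h \right)} = - \frac{1}{39}$
$\left(-1329 + M{\left(G{\left(7 \right)} \right)}\right)^{2} = \left(-1329 - \frac{1}{39}\right)^{2} = \left(- \frac{51832}{39}\right)^{2} = \frac{2686556224}{1521}$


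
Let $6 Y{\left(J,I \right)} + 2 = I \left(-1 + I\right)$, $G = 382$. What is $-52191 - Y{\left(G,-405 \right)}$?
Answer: $- \frac{238787}{3} \approx -79596.0$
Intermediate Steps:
$Y{\left(J,I \right)} = - \frac{1}{3} + \frac{I \left(-1 + I\right)}{6}$
$-52191 - Y{\left(G,-405 \right)} = -52191 - \left(- \frac{1}{3} - - \frac{135}{2} + \frac{\left(-405\right)^{2}}{6}\right) = -52191 - \left(- \frac{1}{3} + \frac{135}{2} + \frac{1}{6} \cdot 164025\right) = -52191 - \left(- \frac{1}{3} + \frac{135}{2} + \frac{54675}{2}\right) = -52191 - \frac{82214}{3} = - \frac{238787}{3}$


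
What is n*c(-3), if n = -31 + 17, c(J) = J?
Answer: 42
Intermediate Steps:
n = -14
n*c(-3) = -14*(-3) = 42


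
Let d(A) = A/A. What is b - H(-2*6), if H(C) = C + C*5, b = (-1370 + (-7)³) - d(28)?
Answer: -1642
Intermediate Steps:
d(A) = 1
b = -1714 (b = (-1370 + (-7)³) - 1*1 = (-1370 - 343) - 1 = -1713 - 1 = -1714)
H(C) = 6*C (H(C) = C + 5*C = 6*C)
b - H(-2*6) = -1714 - 6*(-2*6) = -1714 - 6*(-12) = -1714 - 1*(-72) = -1714 + 72 = -1642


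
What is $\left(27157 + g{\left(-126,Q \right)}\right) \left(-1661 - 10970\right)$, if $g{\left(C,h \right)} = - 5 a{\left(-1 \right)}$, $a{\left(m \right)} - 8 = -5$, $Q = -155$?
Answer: $-342830602$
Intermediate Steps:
$a{\left(m \right)} = 3$ ($a{\left(m \right)} = 8 - 5 = 3$)
$g{\left(C,h \right)} = -15$ ($g{\left(C,h \right)} = \left(-5\right) 3 = -15$)
$\left(27157 + g{\left(-126,Q \right)}\right) \left(-1661 - 10970\right) = \left(27157 - 15\right) \left(-1661 - 10970\right) = 27142 \left(-12631\right) = -342830602$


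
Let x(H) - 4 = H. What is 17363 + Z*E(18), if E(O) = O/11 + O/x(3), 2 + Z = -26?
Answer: 189697/11 ≈ 17245.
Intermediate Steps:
Z = -28 (Z = -2 - 26 = -28)
x(H) = 4 + H
E(O) = 18*O/77 (E(O) = O/11 + O/(4 + 3) = O*(1/11) + O/7 = O/11 + O*(⅐) = O/11 + O/7 = 18*O/77)
17363 + Z*E(18) = 17363 - 72*18/11 = 17363 - 28*324/77 = 17363 - 1296/11 = 189697/11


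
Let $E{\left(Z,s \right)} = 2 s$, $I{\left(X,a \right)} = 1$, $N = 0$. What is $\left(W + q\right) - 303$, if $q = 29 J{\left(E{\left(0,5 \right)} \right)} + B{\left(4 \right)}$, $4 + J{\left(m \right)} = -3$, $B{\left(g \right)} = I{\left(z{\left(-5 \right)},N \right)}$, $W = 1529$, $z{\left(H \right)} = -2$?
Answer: $1024$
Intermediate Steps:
$B{\left(g \right)} = 1$
$J{\left(m \right)} = -7$ ($J{\left(m \right)} = -4 - 3 = -7$)
$q = -202$ ($q = 29 \left(-7\right) + 1 = -203 + 1 = -202$)
$\left(W + q\right) - 303 = \left(1529 - 202\right) - 303 = 1327 - 303 = 1024$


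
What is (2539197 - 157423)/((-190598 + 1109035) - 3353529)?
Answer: -1190887/1217546 ≈ -0.97810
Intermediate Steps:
(2539197 - 157423)/((-190598 + 1109035) - 3353529) = 2381774/(918437 - 3353529) = 2381774/(-2435092) = 2381774*(-1/2435092) = -1190887/1217546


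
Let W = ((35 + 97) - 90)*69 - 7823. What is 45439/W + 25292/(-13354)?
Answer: -365677753/32884225 ≈ -11.120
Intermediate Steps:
W = -4925 (W = (132 - 90)*69 - 7823 = 42*69 - 7823 = 2898 - 7823 = -4925)
45439/W + 25292/(-13354) = 45439/(-4925) + 25292/(-13354) = 45439*(-1/4925) + 25292*(-1/13354) = -45439/4925 - 12646/6677 = -365677753/32884225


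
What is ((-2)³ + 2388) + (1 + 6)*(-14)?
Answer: 2282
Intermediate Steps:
((-2)³ + 2388) + (1 + 6)*(-14) = (-8 + 2388) + 7*(-14) = 2380 - 98 = 2282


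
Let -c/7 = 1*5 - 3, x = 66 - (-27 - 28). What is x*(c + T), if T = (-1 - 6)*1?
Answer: -2541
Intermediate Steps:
x = 121 (x = 66 - 1*(-55) = 66 + 55 = 121)
T = -7 (T = -7*1 = -7)
c = -14 (c = -7*(1*5 - 3) = -7*(5 - 3) = -7*2 = -14)
x*(c + T) = 121*(-14 - 7) = 121*(-21) = -2541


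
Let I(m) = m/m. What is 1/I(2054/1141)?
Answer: 1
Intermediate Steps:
I(m) = 1
1/I(2054/1141) = 1/1 = 1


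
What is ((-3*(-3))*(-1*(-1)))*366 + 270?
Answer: 3564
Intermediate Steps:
((-3*(-3))*(-1*(-1)))*366 + 270 = (9*1)*366 + 270 = 9*366 + 270 = 3294 + 270 = 3564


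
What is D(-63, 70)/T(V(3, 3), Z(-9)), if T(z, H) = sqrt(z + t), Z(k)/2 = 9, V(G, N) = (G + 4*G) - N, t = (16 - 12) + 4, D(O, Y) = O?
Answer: -63*sqrt(5)/10 ≈ -14.087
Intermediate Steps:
t = 8 (t = 4 + 4 = 8)
V(G, N) = -N + 5*G (V(G, N) = 5*G - N = -N + 5*G)
Z(k) = 18 (Z(k) = 2*9 = 18)
T(z, H) = sqrt(8 + z) (T(z, H) = sqrt(z + 8) = sqrt(8 + z))
D(-63, 70)/T(V(3, 3), Z(-9)) = -63/sqrt(8 + (-1*3 + 5*3)) = -63/sqrt(8 + (-3 + 15)) = -63/sqrt(8 + 12) = -63*sqrt(5)/10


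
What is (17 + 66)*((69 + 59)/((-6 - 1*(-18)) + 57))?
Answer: 10624/69 ≈ 153.97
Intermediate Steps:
(17 + 66)*((69 + 59)/((-6 - 1*(-18)) + 57)) = 83*(128/((-6 + 18) + 57)) = 83*(128/(12 + 57)) = 83*(128/69) = 10624/69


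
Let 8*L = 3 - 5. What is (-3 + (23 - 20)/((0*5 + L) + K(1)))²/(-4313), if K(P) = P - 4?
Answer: -2601/728897 ≈ -0.0035684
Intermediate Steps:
L = -¼ (L = (3 - 5)/8 = (⅛)*(-2) = -¼ ≈ -0.25000)
K(P) = -4 + P
(-3 + (23 - 20)/((0*5 + L) + K(1)))²/(-4313) = (-3 + (23 - 20)/((0*5 - ¼) + (-4 + 1)))²/(-4313) = (-3 + 3/((0 - ¼) - 3))²*(-1/4313) = (-3 + 3/(-¼ - 3))²*(-1/4313) = (-3 + 3/(-13/4))²*(-1/4313) = (-3 + 3*(-4/13))²*(-1/4313) = (-3 - 12/13)²*(-1/4313) = (-51/13)²*(-1/4313) = (2601/169)*(-1/4313) = -2601/728897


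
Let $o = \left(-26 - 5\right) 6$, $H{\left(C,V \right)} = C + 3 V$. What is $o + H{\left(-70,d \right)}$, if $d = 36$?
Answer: $-148$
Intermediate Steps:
$o = -186$ ($o = \left(-31\right) 6 = -186$)
$o + H{\left(-70,d \right)} = -186 + \left(-70 + 3 \cdot 36\right) = -186 + \left(-70 + 108\right) = -186 + 38 = -148$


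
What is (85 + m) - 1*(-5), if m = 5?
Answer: 95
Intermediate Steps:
(85 + m) - 1*(-5) = (85 + 5) - 1*(-5) = 90 + 5 = 95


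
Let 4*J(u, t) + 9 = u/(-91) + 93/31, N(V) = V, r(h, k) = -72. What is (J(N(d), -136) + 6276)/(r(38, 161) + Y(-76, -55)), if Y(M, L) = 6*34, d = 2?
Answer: 570979/12012 ≈ 47.534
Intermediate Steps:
Y(M, L) = 204
J(u, t) = -3/2 - u/364 (J(u, t) = -9/4 + (u/(-91) + 93/31)/4 = -9/4 + (u*(-1/91) + 93*(1/31))/4 = -9/4 + (-u/91 + 3)/4 = -9/4 + (3 - u/91)/4 = -9/4 + (¾ - u/364) = -3/2 - u/364)
(J(N(d), -136) + 6276)/(r(38, 161) + Y(-76, -55)) = ((-3/2 - 1/364*2) + 6276)/(-72 + 204) = ((-3/2 - 1/182) + 6276)/132 = (-137/91 + 6276)*(1/132) = (570979/91)*(1/132) = 570979/12012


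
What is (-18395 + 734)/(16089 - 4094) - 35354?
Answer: -424088891/11995 ≈ -35356.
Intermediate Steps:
(-18395 + 734)/(16089 - 4094) - 35354 = -17661/11995 - 35354 = -424088891/11995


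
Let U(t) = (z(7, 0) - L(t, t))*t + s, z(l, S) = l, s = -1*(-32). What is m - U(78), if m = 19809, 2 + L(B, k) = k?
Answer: 25159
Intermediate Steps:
L(B, k) = -2 + k
s = 32
U(t) = 32 + t*(9 - t) (U(t) = (7 - (-2 + t))*t + 32 = (7 + (2 - t))*t + 32 = (9 - t)*t + 32 = t*(9 - t) + 32 = 32 + t*(9 - t))
m - U(78) = 19809 - (32 - 1*78² + 9*78) = 19809 - (32 - 1*6084 + 702) = 19809 - (32 - 6084 + 702) = 19809 - 1*(-5350) = 19809 + 5350 = 25159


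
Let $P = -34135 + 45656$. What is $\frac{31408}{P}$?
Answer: $\frac{31408}{11521} \approx 2.7262$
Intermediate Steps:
$P = 11521$
$\frac{31408}{P} = \frac{31408}{11521}$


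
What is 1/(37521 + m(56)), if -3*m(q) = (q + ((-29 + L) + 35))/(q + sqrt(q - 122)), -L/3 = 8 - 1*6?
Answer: 540635385/20285003783369 - 84*I*sqrt(66)/20285003783369 ≈ 2.6652e-5 - 3.3642e-11*I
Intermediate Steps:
L = -6 (L = -3*(8 - 1*6) = -3*(8 - 6) = -3*2 = -6)
m(q) = -q/(3*(q + sqrt(-122 + q))) (m(q) = -(q + ((-29 - 6) + 35))/(3*(q + sqrt(q - 122))) = -(q + (-35 + 35))/(3*(q + sqrt(-122 + q))) = -(q + 0)/(3*(q + sqrt(-122 + q))) = -q/(3*(q + sqrt(-122 + q))))
1/(37521 + m(56)) = 1/(37521 - 1*56/(3*56 + 3*sqrt(-122 + 56))) = 1/(37521 - 1*56/(168 + 3*sqrt(-66))) = 1/(37521 - 1*56/(168 + 3*(I*sqrt(66)))) = 1/(37521 - 1*56/(168 + 3*I*sqrt(66))) = 1/(37521 - 56/(168 + 3*I*sqrt(66)))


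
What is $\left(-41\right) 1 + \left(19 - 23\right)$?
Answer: $-45$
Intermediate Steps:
$\left(-41\right) 1 + \left(19 - 23\right) = -41 + \left(19 - 23\right) = -41 - 4 = -45$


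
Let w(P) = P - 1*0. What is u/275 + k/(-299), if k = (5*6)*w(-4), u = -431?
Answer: -95869/82225 ≈ -1.1659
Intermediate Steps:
w(P) = P (w(P) = P + 0 = P)
k = -120 (k = (5*6)*(-4) = 30*(-4) = -120)
u/275 + k/(-299) = -431/275 - 120/(-299) = -431*1/275 - 120*(-1/299) = -431/275 + 120/299 = -95869/82225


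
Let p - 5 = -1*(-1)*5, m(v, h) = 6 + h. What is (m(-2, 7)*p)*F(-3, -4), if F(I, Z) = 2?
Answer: 260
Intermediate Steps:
p = 10 (p = 5 - 1*(-1)*5 = 5 + 1*5 = 5 + 5 = 10)
(m(-2, 7)*p)*F(-3, -4) = ((6 + 7)*10)*2 = (13*10)*2 = 130*2 = 260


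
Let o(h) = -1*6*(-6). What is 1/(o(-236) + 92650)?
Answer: 1/92686 ≈ 1.0789e-5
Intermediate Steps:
o(h) = 36 (o(h) = -6*(-6) = 36)
1/(o(-236) + 92650) = 1/(36 + 92650) = 1/92686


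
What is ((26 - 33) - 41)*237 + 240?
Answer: -11136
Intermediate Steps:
((26 - 33) - 41)*237 + 240 = (-7 - 41)*237 + 240 = -48*237 + 240 = -11376 + 240 = -11136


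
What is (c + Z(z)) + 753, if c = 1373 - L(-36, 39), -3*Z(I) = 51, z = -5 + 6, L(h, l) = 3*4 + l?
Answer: 2058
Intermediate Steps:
L(h, l) = 12 + l
z = 1
Z(I) = -17 (Z(I) = -⅓*51 = -17)
c = 1322 (c = 1373 - (12 + 39) = 1373 - 1*51 = 1373 - 51 = 1322)
(c + Z(z)) + 753 = (1322 - 17) + 753 = 1305 + 753 = 2058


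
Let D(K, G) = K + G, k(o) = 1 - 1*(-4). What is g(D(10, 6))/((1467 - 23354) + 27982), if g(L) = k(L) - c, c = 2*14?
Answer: -1/265 ≈ -0.0037736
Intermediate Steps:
k(o) = 5 (k(o) = 1 + 4 = 5)
D(K, G) = G + K
c = 28
g(L) = -23 (g(L) = 5 - 1*28 = 5 - 28 = -23)
g(D(10, 6))/((1467 - 23354) + 27982) = -23/((1467 - 23354) + 27982) = -23/(-21887 + 27982) = -23/6095 = -23*1/6095 = -1/265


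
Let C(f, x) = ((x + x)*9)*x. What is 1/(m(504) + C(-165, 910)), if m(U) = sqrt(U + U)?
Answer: 29575/440839034998 - sqrt(7)/18515239469916 ≈ 6.7088e-8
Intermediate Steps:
m(U) = sqrt(2)*sqrt(U) (m(U) = sqrt(2*U) = sqrt(2)*sqrt(U))
C(f, x) = 18*x**2 (C(f, x) = ((2*x)*9)*x = (18*x)*x = 18*x**2)
1/(m(504) + C(-165, 910)) = 1/(sqrt(2)*sqrt(504) + 18*910**2) = 1/(sqrt(2)*(6*sqrt(14)) + 18*828100) = 1/(12*sqrt(7) + 14905800) = 1/(14905800 + 12*sqrt(7))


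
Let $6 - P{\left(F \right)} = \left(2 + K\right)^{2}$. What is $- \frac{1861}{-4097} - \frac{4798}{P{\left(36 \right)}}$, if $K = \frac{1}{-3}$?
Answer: $- \frac{176862685}{118813} \approx -1488.6$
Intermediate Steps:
$K = - \frac{1}{3} \approx -0.33333$
$P{\left(F \right)} = \frac{29}{9}$ ($P{\left(F \right)} = 6 - \left(2 - \frac{1}{3}\right)^{2} = 6 - \left(\frac{5}{3}\right)^{2} = 6 - \frac{25}{9} = \frac{29}{9}$)
$- \frac{1861}{-4097} - \frac{4798}{P{\left(36 \right)}} = - \frac{1861}{-4097} - \frac{4798}{\frac{29}{9}} = \left(-1861\right) \left(- \frac{1}{4097}\right) - \frac{43182}{29} = \frac{1861}{4097} - \frac{43182}{29} = - \frac{176862685}{118813}$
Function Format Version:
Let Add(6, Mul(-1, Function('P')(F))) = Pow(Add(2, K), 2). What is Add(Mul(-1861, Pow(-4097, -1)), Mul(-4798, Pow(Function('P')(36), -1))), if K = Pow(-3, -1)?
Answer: Rational(-176862685, 118813) ≈ -1488.6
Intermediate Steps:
K = Rational(-1, 3) ≈ -0.33333
Function('P')(F) = Rational(29, 9) (Function('P')(F) = Add(6, Mul(-1, Pow(Add(2, Rational(-1, 3)), 2))) = Add(6, Mul(-1, Pow(Rational(5, 3), 2))) = Add(6, Mul(-1, Rational(25, 9))) = Add(6, Rational(-25, 9)) = Rational(29, 9))
Add(Mul(-1861, Pow(-4097, -1)), Mul(-4798, Pow(Function('P')(36), -1))) = Add(Mul(-1861, Pow(-4097, -1)), Mul(-4798, Pow(Rational(29, 9), -1))) = Add(Mul(-1861, Rational(-1, 4097)), Mul(-4798, Rational(9, 29))) = Add(Rational(1861, 4097), Rational(-43182, 29)) = Rational(-176862685, 118813)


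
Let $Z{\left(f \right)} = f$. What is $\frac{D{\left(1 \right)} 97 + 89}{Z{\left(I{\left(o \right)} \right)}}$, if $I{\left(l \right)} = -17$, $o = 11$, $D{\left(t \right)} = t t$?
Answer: $- \frac{186}{17} \approx -10.941$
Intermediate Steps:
$D{\left(t \right)} = t^{2}$
$\frac{D{\left(1 \right)} 97 + 89}{Z{\left(I{\left(o \right)} \right)}} = \frac{1^{2} \cdot 97 + 89}{-17} = \left(1 \cdot 97 + 89\right) \left(- \frac{1}{17}\right) = \left(97 + 89\right) \left(- \frac{1}{17}\right) = 186 \left(- \frac{1}{17}\right) = - \frac{186}{17}$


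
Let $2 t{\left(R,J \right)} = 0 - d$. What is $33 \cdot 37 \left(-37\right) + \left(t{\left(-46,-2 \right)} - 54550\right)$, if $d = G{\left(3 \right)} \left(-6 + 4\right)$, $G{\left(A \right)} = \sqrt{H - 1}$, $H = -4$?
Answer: $-99727 + i \sqrt{5} \approx -99727.0 + 2.2361 i$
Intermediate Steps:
$G{\left(A \right)} = i \sqrt{5}$ ($G{\left(A \right)} = \sqrt{-4 - 1} = \sqrt{-5} = i \sqrt{5}$)
$d = - 2 i \sqrt{5}$ ($d = i \sqrt{5} \left(-6 + 4\right) = i \sqrt{5} \left(-2\right) = - 2 i \sqrt{5} \approx - 4.4721 i$)
$t{\left(R,J \right)} = i \sqrt{5}$ ($t{\left(R,J \right)} = \frac{0 - - 2 i \sqrt{5}}{2} = \frac{0 + 2 i \sqrt{5}}{2} = \frac{2 i \sqrt{5}}{2} = i \sqrt{5}$)
$33 \cdot 37 \left(-37\right) + \left(t{\left(-46,-2 \right)} - 54550\right) = 33 \cdot 37 \left(-37\right) + \left(i \sqrt{5} - 54550\right) = 1221 \left(-37\right) - \left(54550 - i \sqrt{5}\right) = -45177 - \left(54550 - i \sqrt{5}\right) = -99727 + i \sqrt{5}$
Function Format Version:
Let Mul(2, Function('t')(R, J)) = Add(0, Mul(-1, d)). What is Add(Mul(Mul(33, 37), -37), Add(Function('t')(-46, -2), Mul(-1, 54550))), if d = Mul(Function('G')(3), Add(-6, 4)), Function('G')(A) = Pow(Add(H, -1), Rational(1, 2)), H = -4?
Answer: Add(-99727, Mul(I, Pow(5, Rational(1, 2)))) ≈ Add(-99727., Mul(2.2361, I))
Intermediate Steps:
Function('G')(A) = Mul(I, Pow(5, Rational(1, 2))) (Function('G')(A) = Pow(Add(-4, -1), Rational(1, 2)) = Pow(-5, Rational(1, 2)) = Mul(I, Pow(5, Rational(1, 2))))
d = Mul(-2, I, Pow(5, Rational(1, 2))) (d = Mul(Mul(I, Pow(5, Rational(1, 2))), Add(-6, 4)) = Mul(Mul(I, Pow(5, Rational(1, 2))), -2) = Mul(-2, I, Pow(5, Rational(1, 2))) ≈ Mul(-4.4721, I))
Function('t')(R, J) = Mul(I, Pow(5, Rational(1, 2))) (Function('t')(R, J) = Mul(Rational(1, 2), Add(0, Mul(-1, Mul(-2, I, Pow(5, Rational(1, 2)))))) = Mul(Rational(1, 2), Add(0, Mul(2, I, Pow(5, Rational(1, 2))))) = Mul(Rational(1, 2), Mul(2, I, Pow(5, Rational(1, 2)))) = Mul(I, Pow(5, Rational(1, 2))))
Add(Mul(Mul(33, 37), -37), Add(Function('t')(-46, -2), Mul(-1, 54550))) = Add(Mul(Mul(33, 37), -37), Add(Mul(I, Pow(5, Rational(1, 2))), Mul(-1, 54550))) = Add(Mul(1221, -37), Add(Mul(I, Pow(5, Rational(1, 2))), -54550)) = Add(-45177, Add(-54550, Mul(I, Pow(5, Rational(1, 2))))) = Add(-99727, Mul(I, Pow(5, Rational(1, 2))))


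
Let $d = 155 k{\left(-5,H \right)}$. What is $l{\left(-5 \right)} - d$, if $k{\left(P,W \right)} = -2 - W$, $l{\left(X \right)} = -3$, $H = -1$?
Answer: $152$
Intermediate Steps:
$d = -155$ ($d = 155 \left(-2 - -1\right) = 155 \left(-2 + 1\right) = 155 \left(-1\right) = -155$)
$l{\left(-5 \right)} - d = -3 - -155 = -3 + 155 = 152$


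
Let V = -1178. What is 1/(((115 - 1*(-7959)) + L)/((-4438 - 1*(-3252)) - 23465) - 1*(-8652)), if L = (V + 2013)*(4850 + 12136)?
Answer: 24651/199089068 ≈ 0.00012382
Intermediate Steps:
L = 14183310 (L = (-1178 + 2013)*(4850 + 12136) = 835*16986 = 14183310)
1/(((115 - 1*(-7959)) + L)/((-4438 - 1*(-3252)) - 23465) - 1*(-8652)) = 1/(((115 - 1*(-7959)) + 14183310)/((-4438 - 1*(-3252)) - 23465) - 1*(-8652)) = 1/(((115 + 7959) + 14183310)/((-4438 + 3252) - 23465) + 8652) = 1/((8074 + 14183310)/(-1186 - 23465) + 8652) = 1/(14191384/(-24651) + 8652) = 1/(14191384*(-1/24651) + 8652) = 1/(-14191384/24651 + 8652) = 1/(199089068/24651) = 24651/199089068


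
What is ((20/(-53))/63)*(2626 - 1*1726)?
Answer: -2000/371 ≈ -5.3908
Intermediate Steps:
((20/(-53))/63)*(2626 - 1*1726) = ((20*(-1/53))*(1/63))*(2626 - 1726) = -20/53*1/63*900 = -20/3339*900 = -2000/371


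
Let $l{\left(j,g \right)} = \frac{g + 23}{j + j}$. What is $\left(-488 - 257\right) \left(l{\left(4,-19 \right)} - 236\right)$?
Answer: $\frac{350895}{2} \approx 1.7545 \cdot 10^{5}$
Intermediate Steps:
$l{\left(j,g \right)} = \frac{23 + g}{2 j}$
$\left(-488 - 257\right) \left(l{\left(4,-19 \right)} - 236\right) = \left(-488 - 257\right) \left(\frac{23 - 19}{2 \cdot 4} - 236\right) = - 745 \left(\frac{1}{2} \cdot \frac{1}{4} \cdot 4 - 236\right) = - 745 \left(\frac{1}{2} - 236\right) = \left(-745\right) \left(- \frac{471}{2}\right) = \frac{350895}{2}$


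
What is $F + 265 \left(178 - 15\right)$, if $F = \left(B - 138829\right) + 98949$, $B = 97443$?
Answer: $100758$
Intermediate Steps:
$F = 57563$ ($F = \left(97443 - 138829\right) + 98949 = -41386 + 98949 = 57563$)
$F + 265 \left(178 - 15\right) = 57563 + 265 \left(178 - 15\right) = 57563 + 265 \cdot 163 = 57563 + 43195 = 100758$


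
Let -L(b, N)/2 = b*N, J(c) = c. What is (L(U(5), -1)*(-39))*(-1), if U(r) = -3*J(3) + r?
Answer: -312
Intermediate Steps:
U(r) = -9 + r (U(r) = -3*3 + r = -9 + r)
L(b, N) = -2*N*b (L(b, N) = -2*b*N = -2*N*b)
(L(U(5), -1)*(-39))*(-1) = (-2*(-1)*(-9 + 5)*(-39))*(-1) = (-2*(-1)*(-4)*(-39))*(-1) = -8*(-39)*(-1) = 312*(-1) = -312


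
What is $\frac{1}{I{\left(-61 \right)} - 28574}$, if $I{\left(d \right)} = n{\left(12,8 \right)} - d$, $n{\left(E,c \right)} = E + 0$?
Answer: $- \frac{1}{28501} \approx -3.5086 \cdot 10^{-5}$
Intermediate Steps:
$n{\left(E,c \right)} = E$
$I{\left(d \right)} = 12 - d$
$\frac{1}{I{\left(-61 \right)} - 28574} = \frac{1}{\left(12 - -61\right) - 28574} = \frac{1}{\left(12 + 61\right) - 28574} = \frac{1}{73 - 28574} = \frac{1}{-28501} = - \frac{1}{28501}$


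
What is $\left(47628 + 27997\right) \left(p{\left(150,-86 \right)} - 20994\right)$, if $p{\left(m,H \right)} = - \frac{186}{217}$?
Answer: $- \frac{11114152500}{7} \approx -1.5877 \cdot 10^{9}$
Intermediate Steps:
$p{\left(m,H \right)} = - \frac{6}{7}$ ($p{\left(m,H \right)} = \left(-186\right) \frac{1}{217} = - \frac{6}{7}$)
$\left(47628 + 27997\right) \left(p{\left(150,-86 \right)} - 20994\right) = \left(47628 + 27997\right) \left(- \frac{6}{7} - 20994\right) = 75625 \left(- \frac{146964}{7}\right) = - \frac{11114152500}{7}$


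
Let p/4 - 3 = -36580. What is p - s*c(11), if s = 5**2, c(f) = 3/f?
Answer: -1609463/11 ≈ -1.4631e+5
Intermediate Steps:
p = -146308 (p = 12 + 4*(-36580) = 12 - 146320 = -146308)
s = 25
p - s*c(11) = -146308 - 25*3/11 = -146308 - 1*75/11 = -146308 - 75/11 = -1609463/11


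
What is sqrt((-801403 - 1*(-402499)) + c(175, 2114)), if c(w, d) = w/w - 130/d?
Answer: 2*I*sqrt(111418511638)/1057 ≈ 631.59*I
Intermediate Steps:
c(w, d) = 1 - 130/d
sqrt((-801403 - 1*(-402499)) + c(175, 2114)) = sqrt((-801403 - 1*(-402499)) + (-130 + 2114)/2114) = sqrt((-801403 + 402499) + (1/2114)*1984) = sqrt(-398904 + 992/1057) = sqrt(-421640536/1057) = 2*I*sqrt(111418511638)/1057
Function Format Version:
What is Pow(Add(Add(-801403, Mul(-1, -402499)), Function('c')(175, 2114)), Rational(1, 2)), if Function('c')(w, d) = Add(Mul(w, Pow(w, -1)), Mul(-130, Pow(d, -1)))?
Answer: Mul(Rational(2, 1057), I, Pow(111418511638, Rational(1, 2))) ≈ Mul(631.59, I)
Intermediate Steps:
Function('c')(w, d) = Add(1, Mul(-130, Pow(d, -1)))
Pow(Add(Add(-801403, Mul(-1, -402499)), Function('c')(175, 2114)), Rational(1, 2)) = Pow(Add(Add(-801403, Mul(-1, -402499)), Mul(Pow(2114, -1), Add(-130, 2114))), Rational(1, 2)) = Pow(Add(Add(-801403, 402499), Mul(Rational(1, 2114), 1984)), Rational(1, 2)) = Pow(Add(-398904, Rational(992, 1057)), Rational(1, 2)) = Pow(Rational(-421640536, 1057), Rational(1, 2)) = Mul(Rational(2, 1057), I, Pow(111418511638, Rational(1, 2)))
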